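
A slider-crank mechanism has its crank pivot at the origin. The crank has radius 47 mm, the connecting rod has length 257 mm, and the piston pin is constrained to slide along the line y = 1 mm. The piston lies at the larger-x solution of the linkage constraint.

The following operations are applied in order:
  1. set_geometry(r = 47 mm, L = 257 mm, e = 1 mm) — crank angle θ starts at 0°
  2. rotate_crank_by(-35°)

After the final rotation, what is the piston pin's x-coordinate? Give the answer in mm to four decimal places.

set_geometry: r = 47 mm, L = 257 mm, e = 1 mm; θ ← 0°
rotate_crank_by(-35°): θ ← 0° -35° = -35°
crank pin P = (r cos θ, r sin θ) = (38.500146, -26.958093)
h = r sin θ − e = -26.958093 − 1 = -27.958093
x = r cos θ + √(L² − h²) = 38.500146 + √(66049.0 − 781.6549) = 38.500146 + 255.474744 = 293.974891

293.9749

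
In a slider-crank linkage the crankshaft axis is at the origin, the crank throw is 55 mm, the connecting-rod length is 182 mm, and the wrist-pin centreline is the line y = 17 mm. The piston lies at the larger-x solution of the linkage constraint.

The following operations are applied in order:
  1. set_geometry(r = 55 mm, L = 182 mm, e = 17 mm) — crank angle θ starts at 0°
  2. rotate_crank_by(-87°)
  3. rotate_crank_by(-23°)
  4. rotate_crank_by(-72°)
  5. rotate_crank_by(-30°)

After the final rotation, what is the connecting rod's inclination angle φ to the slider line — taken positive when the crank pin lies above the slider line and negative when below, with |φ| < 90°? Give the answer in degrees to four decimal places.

3.8264

set_geometry: r = 55 mm, L = 182 mm, e = 17 mm; θ ← 0°
rotate_crank_by(-87°): θ ← 0° -87° = -87°
rotate_crank_by(-23°): θ ← -87° -23° = -110°
rotate_crank_by(-72°): θ ← -110° -72° = -182°
rotate_crank_by(-30°): θ ← -182° -30° = -212°
crank pin P = (r cos θ, r sin θ) = (-46.642645, 29.145560)
h = r sin θ − e = 29.145560 − 17 = 12.145560
sin φ = h / L = 12.145560 / 182 = 0.06673384
φ = arcsin(0.06673384) = 3.826411°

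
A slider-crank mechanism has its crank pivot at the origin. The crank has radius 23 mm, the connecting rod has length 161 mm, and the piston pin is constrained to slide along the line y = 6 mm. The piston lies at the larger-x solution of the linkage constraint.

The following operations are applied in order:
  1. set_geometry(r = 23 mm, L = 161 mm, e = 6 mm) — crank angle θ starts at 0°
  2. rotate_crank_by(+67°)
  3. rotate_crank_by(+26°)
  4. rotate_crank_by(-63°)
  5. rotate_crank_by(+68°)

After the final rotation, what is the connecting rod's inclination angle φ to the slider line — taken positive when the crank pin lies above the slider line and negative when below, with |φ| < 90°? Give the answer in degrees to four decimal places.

set_geometry: r = 23 mm, L = 161 mm, e = 6 mm; θ ← 0°
rotate_crank_by(+67°): θ ← 0° +67° = 67°
rotate_crank_by(+26°): θ ← 67° +26° = 93°
rotate_crank_by(-63°): θ ← 93° -63° = 30°
rotate_crank_by(+68°): θ ← 30° +68° = 98°
crank pin P = (r cos θ, r sin θ) = (-3.200981, 22.776166)
h = r sin θ − e = 22.776166 − 6 = 16.776166
sin φ = h / L = 16.776166 / 161 = 0.10419979
φ = arcsin(0.10419979) = 5.981065°

5.9811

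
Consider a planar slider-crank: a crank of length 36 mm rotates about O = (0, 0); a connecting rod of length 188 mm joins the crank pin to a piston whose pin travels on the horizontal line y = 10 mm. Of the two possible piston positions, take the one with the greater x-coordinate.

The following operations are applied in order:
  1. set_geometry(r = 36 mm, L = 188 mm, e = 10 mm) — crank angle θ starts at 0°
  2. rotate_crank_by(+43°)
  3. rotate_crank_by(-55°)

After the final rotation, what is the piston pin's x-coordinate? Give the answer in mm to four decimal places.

set_geometry: r = 36 mm, L = 188 mm, e = 10 mm; θ ← 0°
rotate_crank_by(+43°): θ ← 0° +43° = 43°
rotate_crank_by(-55°): θ ← 43° -55° = -12°
crank pin P = (r cos θ, r sin θ) = (35.213314, -7.484821)
h = r sin θ − e = -7.484821 − 10 = -17.484821
x = r cos θ + √(L² − h²) = 35.213314 + √(35344.0 − 305.7190) = 35.213314 + 187.185152 = 222.398465

222.3985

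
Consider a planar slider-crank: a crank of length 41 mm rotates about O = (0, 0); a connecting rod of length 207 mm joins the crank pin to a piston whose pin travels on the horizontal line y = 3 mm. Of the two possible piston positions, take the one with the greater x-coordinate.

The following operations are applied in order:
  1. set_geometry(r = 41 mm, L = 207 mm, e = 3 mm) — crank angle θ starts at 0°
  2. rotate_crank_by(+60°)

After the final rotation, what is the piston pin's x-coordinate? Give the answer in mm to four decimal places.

224.9316

set_geometry: r = 41 mm, L = 207 mm, e = 3 mm; θ ← 0°
rotate_crank_by(+60°): θ ← 0° +60° = 60°
crank pin P = (r cos θ, r sin θ) = (20.500000, 35.507042)
h = r sin θ − e = 35.507042 − 3 = 32.507042
x = r cos θ + √(L² − h²) = 20.500000 + √(42849.0 − 1056.7078) = 20.500000 + 204.431632 = 224.931632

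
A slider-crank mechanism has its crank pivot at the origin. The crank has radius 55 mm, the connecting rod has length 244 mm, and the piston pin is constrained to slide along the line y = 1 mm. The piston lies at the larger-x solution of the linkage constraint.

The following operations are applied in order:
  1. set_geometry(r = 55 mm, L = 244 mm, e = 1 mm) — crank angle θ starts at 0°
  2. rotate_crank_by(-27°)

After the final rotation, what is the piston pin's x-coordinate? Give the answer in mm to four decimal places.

291.6194

set_geometry: r = 55 mm, L = 244 mm, e = 1 mm; θ ← 0°
rotate_crank_by(-27°): θ ← 0° -27° = -27°
crank pin P = (r cos θ, r sin θ) = (49.005359, -24.969477)
h = r sin θ − e = -24.969477 − 1 = -25.969477
x = r cos θ + √(L² − h²) = 49.005359 + √(59536.0 − 674.4138) = 49.005359 + 242.614069 = 291.619427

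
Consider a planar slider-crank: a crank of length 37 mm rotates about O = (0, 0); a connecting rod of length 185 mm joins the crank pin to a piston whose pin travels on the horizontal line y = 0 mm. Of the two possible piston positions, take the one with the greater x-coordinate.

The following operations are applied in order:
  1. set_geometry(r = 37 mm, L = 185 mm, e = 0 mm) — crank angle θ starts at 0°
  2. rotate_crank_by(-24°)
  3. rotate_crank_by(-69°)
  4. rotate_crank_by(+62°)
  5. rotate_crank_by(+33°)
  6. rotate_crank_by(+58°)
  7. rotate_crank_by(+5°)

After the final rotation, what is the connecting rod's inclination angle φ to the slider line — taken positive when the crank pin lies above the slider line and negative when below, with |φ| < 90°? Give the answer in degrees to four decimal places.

10.4433

set_geometry: r = 37 mm, L = 185 mm, e = 0 mm; θ ← 0°
rotate_crank_by(-24°): θ ← 0° -24° = -24°
rotate_crank_by(-69°): θ ← -24° -69° = -93°
rotate_crank_by(+62°): θ ← -93° +62° = -31°
rotate_crank_by(+33°): θ ← -31° +33° = 2°
rotate_crank_by(+58°): θ ← 2° +58° = 60°
rotate_crank_by(+5°): θ ← 60° +5° = 65°
crank pin P = (r cos θ, r sin θ) = (15.636876, 33.533388)
h = r sin θ − e = 33.533388 − 0 = 33.533388
sin φ = h / L = 33.533388 / 185 = 0.18126156
φ = arcsin(0.18126156) = 10.443251°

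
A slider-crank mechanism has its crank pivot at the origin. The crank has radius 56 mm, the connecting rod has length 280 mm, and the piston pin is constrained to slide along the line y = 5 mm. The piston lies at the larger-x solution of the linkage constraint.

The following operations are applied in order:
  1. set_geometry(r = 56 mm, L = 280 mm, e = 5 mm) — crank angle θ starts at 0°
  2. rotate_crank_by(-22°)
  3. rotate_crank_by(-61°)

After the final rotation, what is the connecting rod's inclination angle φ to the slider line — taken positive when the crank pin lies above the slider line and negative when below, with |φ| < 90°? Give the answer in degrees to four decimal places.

-12.4957

set_geometry: r = 56 mm, L = 280 mm, e = 5 mm; θ ← 0°
rotate_crank_by(-22°): θ ← 0° -22° = -22°
rotate_crank_by(-61°): θ ← -22° -61° = -83°
crank pin P = (r cos θ, r sin θ) = (6.824683, -55.582584)
h = r sin θ − e = -55.582584 − 5 = -60.582584
sin φ = h / L = -60.582584 / 280 = -0.21636637
φ = arcsin(-0.21636637) = -12.495702°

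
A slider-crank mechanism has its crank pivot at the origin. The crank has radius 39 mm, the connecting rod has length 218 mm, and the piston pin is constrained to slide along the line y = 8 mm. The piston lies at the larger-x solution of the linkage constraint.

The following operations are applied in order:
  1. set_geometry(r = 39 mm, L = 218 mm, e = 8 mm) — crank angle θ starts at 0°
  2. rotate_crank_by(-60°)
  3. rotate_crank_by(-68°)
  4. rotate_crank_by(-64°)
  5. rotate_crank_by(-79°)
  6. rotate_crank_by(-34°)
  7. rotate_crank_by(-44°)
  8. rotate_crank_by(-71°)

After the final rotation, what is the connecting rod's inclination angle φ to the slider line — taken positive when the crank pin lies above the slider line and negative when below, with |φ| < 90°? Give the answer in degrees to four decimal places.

set_geometry: r = 39 mm, L = 218 mm, e = 8 mm; θ ← 0°
rotate_crank_by(-60°): θ ← 0° -60° = -60°
rotate_crank_by(-68°): θ ← -60° -68° = -128°
rotate_crank_by(-64°): θ ← -128° -64° = -192°
rotate_crank_by(-79°): θ ← -192° -79° = -271°
rotate_crank_by(-34°): θ ← -271° -34° = -305°
rotate_crank_by(-44°): θ ← -305° -44° = -349°
rotate_crank_by(-71°): θ ← -349° -71° = -420°
crank pin P = (r cos θ, r sin θ) = (19.500000, -33.774991)
h = r sin θ − e = -33.774991 − 8 = -41.774991
sin φ = h / L = -41.774991 / 218 = -0.19162840
φ = arcsin(-0.19162840) = -11.047831°

-11.0478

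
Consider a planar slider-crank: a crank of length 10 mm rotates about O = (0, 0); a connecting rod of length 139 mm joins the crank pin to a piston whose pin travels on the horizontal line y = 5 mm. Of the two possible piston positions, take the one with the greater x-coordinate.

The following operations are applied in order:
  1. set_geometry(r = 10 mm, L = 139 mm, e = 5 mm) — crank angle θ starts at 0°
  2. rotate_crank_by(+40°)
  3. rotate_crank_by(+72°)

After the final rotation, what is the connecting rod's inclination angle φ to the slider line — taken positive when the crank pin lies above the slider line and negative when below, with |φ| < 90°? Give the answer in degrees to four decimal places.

1.7611

set_geometry: r = 10 mm, L = 139 mm, e = 5 mm; θ ← 0°
rotate_crank_by(+40°): θ ← 0° +40° = 40°
rotate_crank_by(+72°): θ ← 40° +72° = 112°
crank pin P = (r cos θ, r sin θ) = (-3.746066, 9.271839)
h = r sin θ − e = 9.271839 − 5 = 4.271839
sin φ = h / L = 4.271839 / 139 = 0.03073265
φ = arcsin(0.03073265) = 1.761129°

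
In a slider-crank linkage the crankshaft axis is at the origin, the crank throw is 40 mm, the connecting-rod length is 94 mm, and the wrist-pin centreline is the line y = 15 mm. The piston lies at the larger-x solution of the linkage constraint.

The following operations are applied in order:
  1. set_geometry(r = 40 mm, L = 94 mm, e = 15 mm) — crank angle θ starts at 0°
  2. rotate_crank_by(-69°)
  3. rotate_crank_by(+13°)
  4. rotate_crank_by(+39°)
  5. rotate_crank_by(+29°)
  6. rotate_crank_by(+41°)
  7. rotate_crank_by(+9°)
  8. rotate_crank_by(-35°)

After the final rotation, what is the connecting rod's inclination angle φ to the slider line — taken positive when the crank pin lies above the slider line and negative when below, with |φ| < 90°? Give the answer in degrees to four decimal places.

set_geometry: r = 40 mm, L = 94 mm, e = 15 mm; θ ← 0°
rotate_crank_by(-69°): θ ← 0° -69° = -69°
rotate_crank_by(+13°): θ ← -69° +13° = -56°
rotate_crank_by(+39°): θ ← -56° +39° = -17°
rotate_crank_by(+29°): θ ← -17° +29° = 12°
rotate_crank_by(+41°): θ ← 12° +41° = 53°
rotate_crank_by(+9°): θ ← 53° +9° = 62°
rotate_crank_by(-35°): θ ← 62° -35° = 27°
crank pin P = (r cos θ, r sin θ) = (35.640261, 18.159620)
h = r sin θ − e = 18.159620 − 15 = 3.159620
sin φ = h / L = 3.159620 / 94 = 0.03361298
φ = arcsin(0.03361298) = 1.926245°

1.9262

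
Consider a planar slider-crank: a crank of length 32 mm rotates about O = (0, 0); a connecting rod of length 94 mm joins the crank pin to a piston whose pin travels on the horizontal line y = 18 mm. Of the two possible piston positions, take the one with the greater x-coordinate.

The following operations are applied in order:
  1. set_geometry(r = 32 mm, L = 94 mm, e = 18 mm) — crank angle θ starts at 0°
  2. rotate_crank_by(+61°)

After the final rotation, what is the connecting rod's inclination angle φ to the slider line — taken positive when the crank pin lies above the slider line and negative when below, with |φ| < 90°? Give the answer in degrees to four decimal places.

set_geometry: r = 32 mm, L = 94 mm, e = 18 mm; θ ← 0°
rotate_crank_by(+61°): θ ← 0° +61° = 61°
crank pin P = (r cos θ, r sin θ) = (15.513908, 27.987831)
h = r sin θ − e = 27.987831 − 18 = 9.987831
sin φ = h / L = 9.987831 / 94 = 0.10625352
φ = arcsin(0.10625352) = 6.099392°

6.0994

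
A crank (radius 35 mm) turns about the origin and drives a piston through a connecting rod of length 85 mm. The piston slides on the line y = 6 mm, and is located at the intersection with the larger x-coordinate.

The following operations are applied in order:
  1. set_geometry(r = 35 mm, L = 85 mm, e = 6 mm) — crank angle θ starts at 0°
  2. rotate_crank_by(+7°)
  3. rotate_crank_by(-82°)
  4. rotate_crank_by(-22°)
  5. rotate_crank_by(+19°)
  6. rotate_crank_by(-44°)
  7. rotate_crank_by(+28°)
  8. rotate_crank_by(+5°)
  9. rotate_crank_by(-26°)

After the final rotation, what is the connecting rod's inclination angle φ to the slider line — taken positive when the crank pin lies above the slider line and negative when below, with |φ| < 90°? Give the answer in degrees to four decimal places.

-26.3449

set_geometry: r = 35 mm, L = 85 mm, e = 6 mm; θ ← 0°
rotate_crank_by(+7°): θ ← 0° +7° = 7°
rotate_crank_by(-82°): θ ← 7° -82° = -75°
rotate_crank_by(-22°): θ ← -75° -22° = -97°
rotate_crank_by(+19°): θ ← -97° +19° = -78°
rotate_crank_by(-44°): θ ← -78° -44° = -122°
rotate_crank_by(+28°): θ ← -122° +28° = -94°
rotate_crank_by(+5°): θ ← -94° +5° = -89°
rotate_crank_by(-26°): θ ← -89° -26° = -115°
crank pin P = (r cos θ, r sin θ) = (-14.791639, -31.720773)
h = r sin θ − e = -31.720773 − 6 = -37.720773
sin φ = h / L = -37.720773 / 85 = -0.44377379
φ = arcsin(-0.44377379) = -26.344913°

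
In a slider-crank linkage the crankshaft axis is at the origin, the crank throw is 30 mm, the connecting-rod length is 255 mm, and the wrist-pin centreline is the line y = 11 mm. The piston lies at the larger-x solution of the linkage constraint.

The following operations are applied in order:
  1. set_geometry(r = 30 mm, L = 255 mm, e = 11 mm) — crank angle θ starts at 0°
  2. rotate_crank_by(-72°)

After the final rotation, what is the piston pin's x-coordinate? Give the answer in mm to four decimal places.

261.1876

set_geometry: r = 30 mm, L = 255 mm, e = 11 mm; θ ← 0°
rotate_crank_by(-72°): θ ← 0° -72° = -72°
crank pin P = (r cos θ, r sin θ) = (9.270510, -28.531695)
h = r sin θ − e = -28.531695 − 11 = -39.531695
x = r cos θ + √(L² − h²) = 9.270510 + √(65025.0 − 1562.7549) = 9.270510 + 251.917139 = 261.187649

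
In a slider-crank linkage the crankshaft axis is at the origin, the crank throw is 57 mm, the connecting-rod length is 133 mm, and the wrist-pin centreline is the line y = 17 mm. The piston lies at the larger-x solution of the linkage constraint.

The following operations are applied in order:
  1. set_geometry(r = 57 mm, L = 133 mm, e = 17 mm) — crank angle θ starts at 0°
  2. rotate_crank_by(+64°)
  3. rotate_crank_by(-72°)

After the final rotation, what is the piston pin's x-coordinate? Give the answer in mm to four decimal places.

187.0874

set_geometry: r = 57 mm, L = 133 mm, e = 17 mm; θ ← 0°
rotate_crank_by(+64°): θ ← 0° +64° = 64°
rotate_crank_by(-72°): θ ← 64° -72° = -8°
crank pin P = (r cos θ, r sin θ) = (56.445280, -7.932867)
h = r sin θ − e = -7.932867 − 17 = -24.932867
x = r cos θ + √(L² − h²) = 56.445280 + √(17689.0 − 621.6478) = 56.445280 + 130.642077 = 187.087356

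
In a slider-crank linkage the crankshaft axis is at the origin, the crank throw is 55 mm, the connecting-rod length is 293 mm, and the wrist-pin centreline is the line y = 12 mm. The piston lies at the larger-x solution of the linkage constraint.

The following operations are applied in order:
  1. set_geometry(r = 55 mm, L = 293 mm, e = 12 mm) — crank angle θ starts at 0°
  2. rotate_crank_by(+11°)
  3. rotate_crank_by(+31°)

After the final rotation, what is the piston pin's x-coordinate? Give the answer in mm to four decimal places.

332.8213

set_geometry: r = 55 mm, L = 293 mm, e = 12 mm; θ ← 0°
rotate_crank_by(+11°): θ ← 0° +11° = 11°
rotate_crank_by(+31°): θ ← 11° +31° = 42°
crank pin P = (r cos θ, r sin θ) = (40.872965, 36.802183)
h = r sin θ − e = 36.802183 − 12 = 24.802183
x = r cos θ + √(L² − h²) = 40.872965 + √(85849.0 − 615.1483) = 40.872965 + 291.948372 = 332.821337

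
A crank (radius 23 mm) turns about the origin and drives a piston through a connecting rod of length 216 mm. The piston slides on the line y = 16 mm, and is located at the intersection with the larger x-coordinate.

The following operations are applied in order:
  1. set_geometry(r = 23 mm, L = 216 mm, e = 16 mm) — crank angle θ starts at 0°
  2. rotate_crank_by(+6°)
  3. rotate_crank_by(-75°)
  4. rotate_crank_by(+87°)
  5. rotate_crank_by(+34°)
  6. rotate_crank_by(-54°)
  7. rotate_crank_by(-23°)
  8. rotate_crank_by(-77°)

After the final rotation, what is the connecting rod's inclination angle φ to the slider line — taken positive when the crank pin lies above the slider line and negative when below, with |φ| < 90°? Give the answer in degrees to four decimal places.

-10.2666

set_geometry: r = 23 mm, L = 216 mm, e = 16 mm; θ ← 0°
rotate_crank_by(+6°): θ ← 0° +6° = 6°
rotate_crank_by(-75°): θ ← 6° -75° = -69°
rotate_crank_by(+87°): θ ← -69° +87° = 18°
rotate_crank_by(+34°): θ ← 18° +34° = 52°
rotate_crank_by(-54°): θ ← 52° -54° = -2°
rotate_crank_by(-23°): θ ← -2° -23° = -25°
rotate_crank_by(-77°): θ ← -25° -77° = -102°
crank pin P = (r cos θ, r sin θ) = (-4.781969, -22.497395)
h = r sin θ − e = -22.497395 − 16 = -38.497395
sin φ = h / L = -38.497395 / 216 = -0.17822868
φ = arcsin(-0.17822868) = -10.266602°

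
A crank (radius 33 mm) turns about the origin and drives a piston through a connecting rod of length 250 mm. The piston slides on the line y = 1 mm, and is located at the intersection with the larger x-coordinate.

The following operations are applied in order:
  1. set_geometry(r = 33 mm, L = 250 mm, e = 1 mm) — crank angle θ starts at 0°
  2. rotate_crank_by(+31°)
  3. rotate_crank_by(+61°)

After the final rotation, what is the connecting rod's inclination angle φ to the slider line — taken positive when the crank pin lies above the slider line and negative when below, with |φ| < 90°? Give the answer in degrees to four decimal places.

7.3494

set_geometry: r = 33 mm, L = 250 mm, e = 1 mm; θ ← 0°
rotate_crank_by(+31°): θ ← 0° +31° = 31°
rotate_crank_by(+61°): θ ← 31° +61° = 92°
crank pin P = (r cos θ, r sin θ) = (-1.151683, 32.979897)
h = r sin θ − e = 32.979897 − 1 = 31.979897
sin φ = h / L = 31.979897 / 250 = 0.12791959
φ = arcsin(0.12791959) = 7.349390°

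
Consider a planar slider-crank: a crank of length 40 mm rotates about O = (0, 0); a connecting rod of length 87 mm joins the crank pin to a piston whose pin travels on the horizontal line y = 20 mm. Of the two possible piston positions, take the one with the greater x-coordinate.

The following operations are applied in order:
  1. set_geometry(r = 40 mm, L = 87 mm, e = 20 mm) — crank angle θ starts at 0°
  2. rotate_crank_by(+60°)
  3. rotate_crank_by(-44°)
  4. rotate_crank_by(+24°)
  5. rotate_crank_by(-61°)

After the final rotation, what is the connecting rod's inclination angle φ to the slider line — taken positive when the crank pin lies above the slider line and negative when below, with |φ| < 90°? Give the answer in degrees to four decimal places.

set_geometry: r = 40 mm, L = 87 mm, e = 20 mm; θ ← 0°
rotate_crank_by(+60°): θ ← 0° +60° = 60°
rotate_crank_by(-44°): θ ← 60° -44° = 16°
rotate_crank_by(+24°): θ ← 16° +24° = 40°
rotate_crank_by(-61°): θ ← 40° -61° = -21°
crank pin P = (r cos θ, r sin θ) = (37.343217, -14.334718)
h = r sin θ − e = -14.334718 − 20 = -34.334718
sin φ = h / L = -34.334718 / 87 = -0.39465193
φ = arcsin(-0.39465193) = -23.244268°

-23.2443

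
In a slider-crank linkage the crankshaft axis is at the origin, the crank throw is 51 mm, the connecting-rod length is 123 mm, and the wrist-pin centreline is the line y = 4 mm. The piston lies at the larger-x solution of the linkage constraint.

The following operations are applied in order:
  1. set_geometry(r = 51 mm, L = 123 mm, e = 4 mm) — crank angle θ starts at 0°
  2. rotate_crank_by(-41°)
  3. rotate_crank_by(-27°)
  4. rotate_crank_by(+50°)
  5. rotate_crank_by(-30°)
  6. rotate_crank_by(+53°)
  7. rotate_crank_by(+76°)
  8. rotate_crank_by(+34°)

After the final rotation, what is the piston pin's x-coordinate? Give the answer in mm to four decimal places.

93.9728

set_geometry: r = 51 mm, L = 123 mm, e = 4 mm; θ ← 0°
rotate_crank_by(-41°): θ ← 0° -41° = -41°
rotate_crank_by(-27°): θ ← -41° -27° = -68°
rotate_crank_by(+50°): θ ← -68° +50° = -18°
rotate_crank_by(-30°): θ ← -18° -30° = -48°
rotate_crank_by(+53°): θ ← -48° +53° = 5°
rotate_crank_by(+76°): θ ← 5° +76° = 81°
rotate_crank_by(+34°): θ ← 81° +34° = 115°
crank pin P = (r cos θ, r sin θ) = (-21.553531, 46.221697)
h = r sin θ − e = 46.221697 − 4 = 42.221697
x = r cos θ + √(L² − h²) = -21.553531 + √(15129.0 − 1782.6717) = -21.553531 + 115.526310 = 93.972779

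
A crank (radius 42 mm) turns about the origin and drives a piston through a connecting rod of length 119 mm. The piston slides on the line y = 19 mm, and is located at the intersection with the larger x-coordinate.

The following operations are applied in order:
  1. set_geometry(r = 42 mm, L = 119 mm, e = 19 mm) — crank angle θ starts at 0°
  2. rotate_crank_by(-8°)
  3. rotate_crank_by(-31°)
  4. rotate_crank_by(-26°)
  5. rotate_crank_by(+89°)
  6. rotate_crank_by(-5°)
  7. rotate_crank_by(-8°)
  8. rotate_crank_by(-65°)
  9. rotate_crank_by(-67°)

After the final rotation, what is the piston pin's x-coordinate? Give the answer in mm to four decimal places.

83.8951

set_geometry: r = 42 mm, L = 119 mm, e = 19 mm; θ ← 0°
rotate_crank_by(-8°): θ ← 0° -8° = -8°
rotate_crank_by(-31°): θ ← -8° -31° = -39°
rotate_crank_by(-26°): θ ← -39° -26° = -65°
rotate_crank_by(+89°): θ ← -65° +89° = 24°
rotate_crank_by(-5°): θ ← 24° -5° = 19°
rotate_crank_by(-8°): θ ← 19° -8° = 11°
rotate_crank_by(-65°): θ ← 11° -65° = -54°
rotate_crank_by(-67°): θ ← -54° -67° = -121°
crank pin P = (r cos θ, r sin θ) = (-21.631599, -36.001027)
h = r sin θ − e = -36.001027 − 19 = -55.001027
x = r cos θ + √(L² − h²) = -21.631599 + √(14161.0 − 3025.1129) = -21.631599 + 105.526713 = 83.895113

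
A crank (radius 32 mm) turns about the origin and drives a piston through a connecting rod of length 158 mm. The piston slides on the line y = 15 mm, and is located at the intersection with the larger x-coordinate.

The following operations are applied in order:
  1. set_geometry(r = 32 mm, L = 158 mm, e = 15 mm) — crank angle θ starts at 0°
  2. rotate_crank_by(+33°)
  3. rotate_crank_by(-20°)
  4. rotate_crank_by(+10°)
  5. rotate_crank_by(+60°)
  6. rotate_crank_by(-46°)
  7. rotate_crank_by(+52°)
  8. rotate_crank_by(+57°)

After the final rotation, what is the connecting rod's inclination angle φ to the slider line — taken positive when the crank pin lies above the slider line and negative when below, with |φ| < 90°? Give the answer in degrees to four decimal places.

1.0496

set_geometry: r = 32 mm, L = 158 mm, e = 15 mm; θ ← 0°
rotate_crank_by(+33°): θ ← 0° +33° = 33°
rotate_crank_by(-20°): θ ← 33° -20° = 13°
rotate_crank_by(+10°): θ ← 13° +10° = 23°
rotate_crank_by(+60°): θ ← 23° +60° = 83°
rotate_crank_by(-46°): θ ← 83° -46° = 37°
rotate_crank_by(+52°): θ ← 37° +52° = 89°
rotate_crank_by(+57°): θ ← 89° +57° = 146°
crank pin P = (r cos θ, r sin θ) = (-26.529202, 17.894173)
h = r sin θ − e = 17.894173 − 15 = 2.894173
sin φ = h / L = 2.894173 / 158 = 0.01831755
φ = arcsin(0.01831755) = 1.049577°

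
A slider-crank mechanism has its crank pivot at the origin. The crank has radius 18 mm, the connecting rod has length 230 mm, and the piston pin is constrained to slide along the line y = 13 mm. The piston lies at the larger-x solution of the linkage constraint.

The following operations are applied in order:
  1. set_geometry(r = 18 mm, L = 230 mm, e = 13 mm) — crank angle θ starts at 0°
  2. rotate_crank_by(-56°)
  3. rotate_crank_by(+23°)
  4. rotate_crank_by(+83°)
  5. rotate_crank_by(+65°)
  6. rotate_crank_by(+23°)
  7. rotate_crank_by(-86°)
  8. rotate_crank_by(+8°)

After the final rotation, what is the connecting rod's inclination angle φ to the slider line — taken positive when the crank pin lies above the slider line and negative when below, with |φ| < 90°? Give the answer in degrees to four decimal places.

set_geometry: r = 18 mm, L = 230 mm, e = 13 mm; θ ← 0°
rotate_crank_by(-56°): θ ← 0° -56° = -56°
rotate_crank_by(+23°): θ ← -56° +23° = -33°
rotate_crank_by(+83°): θ ← -33° +83° = 50°
rotate_crank_by(+65°): θ ← 50° +65° = 115°
rotate_crank_by(+23°): θ ← 115° +23° = 138°
rotate_crank_by(-86°): θ ← 138° -86° = 52°
rotate_crank_by(+8°): θ ← 52° +8° = 60°
crank pin P = (r cos θ, r sin θ) = (9.000000, 15.588457)
h = r sin θ − e = 15.588457 − 13 = 2.588457
sin φ = h / L = 2.588457 / 230 = 0.01125416
φ = arcsin(0.01125416) = 0.644830°

0.6448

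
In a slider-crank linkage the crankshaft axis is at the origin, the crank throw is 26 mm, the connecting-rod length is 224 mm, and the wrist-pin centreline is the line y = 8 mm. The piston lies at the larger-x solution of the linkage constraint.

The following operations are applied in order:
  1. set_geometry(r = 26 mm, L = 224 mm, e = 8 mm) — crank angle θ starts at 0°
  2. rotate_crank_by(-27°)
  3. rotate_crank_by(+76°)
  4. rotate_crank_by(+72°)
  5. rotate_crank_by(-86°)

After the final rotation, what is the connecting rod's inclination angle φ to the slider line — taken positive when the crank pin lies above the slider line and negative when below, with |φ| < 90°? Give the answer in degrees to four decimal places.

1.7685

set_geometry: r = 26 mm, L = 224 mm, e = 8 mm; θ ← 0°
rotate_crank_by(-27°): θ ← 0° -27° = -27°
rotate_crank_by(+76°): θ ← -27° +76° = 49°
rotate_crank_by(+72°): θ ← 49° +72° = 121°
rotate_crank_by(-86°): θ ← 121° -86° = 35°
crank pin P = (r cos θ, r sin θ) = (21.297953, 14.912987)
h = r sin θ − e = 14.912987 − 8 = 6.912987
sin φ = h / L = 6.912987 / 224 = 0.03086155
φ = arcsin(0.03086155) = 1.768517°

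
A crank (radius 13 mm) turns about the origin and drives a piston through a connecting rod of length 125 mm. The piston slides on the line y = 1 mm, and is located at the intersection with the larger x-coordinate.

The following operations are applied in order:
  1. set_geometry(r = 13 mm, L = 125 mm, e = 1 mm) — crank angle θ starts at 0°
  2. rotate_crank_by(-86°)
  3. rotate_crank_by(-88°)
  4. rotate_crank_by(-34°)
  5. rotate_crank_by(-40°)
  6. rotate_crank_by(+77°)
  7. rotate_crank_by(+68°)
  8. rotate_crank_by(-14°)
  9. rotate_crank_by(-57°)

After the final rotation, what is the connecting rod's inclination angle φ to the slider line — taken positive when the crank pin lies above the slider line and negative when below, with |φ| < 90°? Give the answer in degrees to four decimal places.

-1.0813

set_geometry: r = 13 mm, L = 125 mm, e = 1 mm; θ ← 0°
rotate_crank_by(-86°): θ ← 0° -86° = -86°
rotate_crank_by(-88°): θ ← -86° -88° = -174°
rotate_crank_by(-34°): θ ← -174° -34° = -208°
rotate_crank_by(-40°): θ ← -208° -40° = -248°
rotate_crank_by(+77°): θ ← -248° +77° = -171°
rotate_crank_by(+68°): θ ← -171° +68° = -103°
rotate_crank_by(-14°): θ ← -103° -14° = -117°
rotate_crank_by(-57°): θ ← -117° -57° = -174°
crank pin P = (r cos θ, r sin θ) = (-12.928785, -1.358870)
h = r sin θ − e = -1.358870 − 1 = -2.358870
sin φ = h / L = -2.358870 / 125 = -0.01887096
φ = arcsin(-0.01887096) = -1.081291°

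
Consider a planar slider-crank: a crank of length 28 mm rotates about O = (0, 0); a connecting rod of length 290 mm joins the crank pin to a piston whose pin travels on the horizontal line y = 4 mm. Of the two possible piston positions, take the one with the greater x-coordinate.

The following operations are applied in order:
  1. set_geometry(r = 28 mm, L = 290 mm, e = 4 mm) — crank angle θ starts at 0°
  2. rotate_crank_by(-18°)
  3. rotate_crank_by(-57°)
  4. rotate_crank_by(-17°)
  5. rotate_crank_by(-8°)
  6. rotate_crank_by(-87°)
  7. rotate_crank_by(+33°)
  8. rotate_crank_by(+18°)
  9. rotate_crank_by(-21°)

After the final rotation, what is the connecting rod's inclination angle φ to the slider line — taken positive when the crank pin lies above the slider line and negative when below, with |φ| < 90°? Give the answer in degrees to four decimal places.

-2.9531

set_geometry: r = 28 mm, L = 290 mm, e = 4 mm; θ ← 0°
rotate_crank_by(-18°): θ ← 0° -18° = -18°
rotate_crank_by(-57°): θ ← -18° -57° = -75°
rotate_crank_by(-17°): θ ← -75° -17° = -92°
rotate_crank_by(-8°): θ ← -92° -8° = -100°
rotate_crank_by(-87°): θ ← -100° -87° = -187°
rotate_crank_by(+33°): θ ← -187° +33° = -154°
rotate_crank_by(+18°): θ ← -154° +18° = -136°
rotate_crank_by(-21°): θ ← -136° -21° = -157°
crank pin P = (r cos θ, r sin θ) = (-25.774136, -10.940472)
h = r sin θ − e = -10.940472 − 4 = -14.940472
sin φ = h / L = -14.940472 / 290 = -0.05151887
φ = arcsin(-0.05151887) = -2.953121°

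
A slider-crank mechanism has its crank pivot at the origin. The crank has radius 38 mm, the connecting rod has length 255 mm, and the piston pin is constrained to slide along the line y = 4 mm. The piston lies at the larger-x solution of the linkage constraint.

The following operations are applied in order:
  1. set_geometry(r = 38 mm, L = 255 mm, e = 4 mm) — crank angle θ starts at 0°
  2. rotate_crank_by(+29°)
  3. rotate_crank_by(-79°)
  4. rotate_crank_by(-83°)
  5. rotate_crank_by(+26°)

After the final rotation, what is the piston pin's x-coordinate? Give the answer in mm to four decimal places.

set_geometry: r = 38 mm, L = 255 mm, e = 4 mm; θ ← 0°
rotate_crank_by(+29°): θ ← 0° +29° = 29°
rotate_crank_by(-79°): θ ← 29° -79° = -50°
rotate_crank_by(-83°): θ ← -50° -83° = -133°
rotate_crank_by(+26°): θ ← -133° +26° = -107°
crank pin P = (r cos θ, r sin θ) = (-11.110125, -36.339581)
h = r sin θ − e = -36.339581 − 4 = -40.339581
x = r cos θ + √(L² − h²) = -11.110125 + √(65025.0 − 1627.2818) = -11.110125 + 251.789035 = 240.678910

240.6789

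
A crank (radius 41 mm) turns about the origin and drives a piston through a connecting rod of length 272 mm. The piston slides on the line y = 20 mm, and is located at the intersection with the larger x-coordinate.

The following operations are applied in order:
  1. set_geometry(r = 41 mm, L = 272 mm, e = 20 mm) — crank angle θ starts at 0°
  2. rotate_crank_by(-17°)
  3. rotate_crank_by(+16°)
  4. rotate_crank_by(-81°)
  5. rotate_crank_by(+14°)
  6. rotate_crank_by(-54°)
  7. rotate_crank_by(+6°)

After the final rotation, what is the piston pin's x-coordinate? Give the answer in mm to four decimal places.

set_geometry: r = 41 mm, L = 272 mm, e = 20 mm; θ ← 0°
rotate_crank_by(-17°): θ ← 0° -17° = -17°
rotate_crank_by(+16°): θ ← -17° +16° = -1°
rotate_crank_by(-81°): θ ← -1° -81° = -82°
rotate_crank_by(+14°): θ ← -82° +14° = -68°
rotate_crank_by(-54°): θ ← -68° -54° = -122°
rotate_crank_by(+6°): θ ← -122° +6° = -116°
crank pin P = (r cos θ, r sin θ) = (-17.973217, -36.850556)
h = r sin θ − e = -36.850556 − 20 = -56.850556
x = r cos θ + √(L² − h²) = -17.973217 + √(73984.0 − 3231.9857) = -17.973217 + 265.992508 = 248.019291

248.0193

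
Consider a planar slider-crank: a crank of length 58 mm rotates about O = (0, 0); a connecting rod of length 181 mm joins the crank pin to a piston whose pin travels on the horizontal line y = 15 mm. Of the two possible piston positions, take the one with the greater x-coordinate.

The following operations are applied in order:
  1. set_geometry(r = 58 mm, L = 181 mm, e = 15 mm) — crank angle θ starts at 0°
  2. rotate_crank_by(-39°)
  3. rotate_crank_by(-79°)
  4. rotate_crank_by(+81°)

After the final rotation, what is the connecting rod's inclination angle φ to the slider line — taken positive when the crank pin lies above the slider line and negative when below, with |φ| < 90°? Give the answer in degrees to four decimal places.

set_geometry: r = 58 mm, L = 181 mm, e = 15 mm; θ ← 0°
rotate_crank_by(-39°): θ ← 0° -39° = -39°
rotate_crank_by(-79°): θ ← -39° -79° = -118°
rotate_crank_by(+81°): θ ← -118° +81° = -37°
crank pin P = (r cos θ, r sin θ) = (46.320860, -34.905271)
h = r sin θ − e = -34.905271 − 15 = -49.905271
sin φ = h / L = -49.905271 / 181 = -0.27571973
φ = arcsin(-0.27571973) = -16.004910°

-16.0049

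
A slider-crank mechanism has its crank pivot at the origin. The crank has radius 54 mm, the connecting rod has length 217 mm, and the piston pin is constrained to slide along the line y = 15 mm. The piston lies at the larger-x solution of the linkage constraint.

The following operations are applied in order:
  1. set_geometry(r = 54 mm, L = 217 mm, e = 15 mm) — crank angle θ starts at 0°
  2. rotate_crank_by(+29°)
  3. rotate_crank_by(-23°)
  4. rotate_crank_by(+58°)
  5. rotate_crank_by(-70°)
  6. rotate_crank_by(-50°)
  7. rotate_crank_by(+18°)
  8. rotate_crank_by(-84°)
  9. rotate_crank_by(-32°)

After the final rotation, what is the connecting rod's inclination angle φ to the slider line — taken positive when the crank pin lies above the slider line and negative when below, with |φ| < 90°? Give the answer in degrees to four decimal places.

set_geometry: r = 54 mm, L = 217 mm, e = 15 mm; θ ← 0°
rotate_crank_by(+29°): θ ← 0° +29° = 29°
rotate_crank_by(-23°): θ ← 29° -23° = 6°
rotate_crank_by(+58°): θ ← 6° +58° = 64°
rotate_crank_by(-70°): θ ← 64° -70° = -6°
rotate_crank_by(-50°): θ ← -6° -50° = -56°
rotate_crank_by(+18°): θ ← -56° +18° = -38°
rotate_crank_by(-84°): θ ← -38° -84° = -122°
rotate_crank_by(-32°): θ ← -122° -32° = -154°
crank pin P = (r cos θ, r sin θ) = (-48.534879, -23.672042)
h = r sin θ − e = -23.672042 − 15 = -38.672042
sin φ = h / L = -38.672042 / 217 = -0.17821217
φ = arcsin(-0.17821217) = -10.265641°

-10.2656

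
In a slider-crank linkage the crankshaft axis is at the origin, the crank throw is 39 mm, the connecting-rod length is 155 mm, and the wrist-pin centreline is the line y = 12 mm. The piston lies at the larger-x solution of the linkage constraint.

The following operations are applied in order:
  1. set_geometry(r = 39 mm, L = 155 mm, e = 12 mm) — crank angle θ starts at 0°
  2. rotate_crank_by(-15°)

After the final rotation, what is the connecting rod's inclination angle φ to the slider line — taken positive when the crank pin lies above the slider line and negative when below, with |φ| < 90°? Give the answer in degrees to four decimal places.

set_geometry: r = 39 mm, L = 155 mm, e = 12 mm; θ ← 0°
rotate_crank_by(-15°): θ ← 0° -15° = -15°
crank pin P = (r cos θ, r sin θ) = (37.671107, -10.093943)
h = r sin θ − e = -10.093943 − 12 = -22.093943
sin φ = h / L = -22.093943 / 155 = -0.14254157
φ = arcsin(-0.14254157) = -8.194943°

-8.1949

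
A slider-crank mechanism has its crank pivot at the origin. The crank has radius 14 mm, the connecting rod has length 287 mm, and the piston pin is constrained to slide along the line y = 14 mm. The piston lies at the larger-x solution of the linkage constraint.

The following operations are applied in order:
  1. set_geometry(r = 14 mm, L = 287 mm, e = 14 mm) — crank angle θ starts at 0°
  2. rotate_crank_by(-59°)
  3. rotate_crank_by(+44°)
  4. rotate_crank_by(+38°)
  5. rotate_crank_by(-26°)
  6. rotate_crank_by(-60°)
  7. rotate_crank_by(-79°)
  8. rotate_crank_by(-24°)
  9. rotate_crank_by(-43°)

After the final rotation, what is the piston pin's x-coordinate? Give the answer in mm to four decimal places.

274.6647

set_geometry: r = 14 mm, L = 287 mm, e = 14 mm; θ ← 0°
rotate_crank_by(-59°): θ ← 0° -59° = -59°
rotate_crank_by(+44°): θ ← -59° +44° = -15°
rotate_crank_by(+38°): θ ← -15° +38° = 23°
rotate_crank_by(-26°): θ ← 23° -26° = -3°
rotate_crank_by(-60°): θ ← -3° -60° = -63°
rotate_crank_by(-79°): θ ← -63° -79° = -142°
rotate_crank_by(-24°): θ ← -142° -24° = -166°
rotate_crank_by(-43°): θ ← -166° -43° = -209°
crank pin P = (r cos θ, r sin θ) = (-12.244676, 6.787335)
h = r sin θ − e = 6.787335 − 14 = -7.212665
x = r cos θ + √(L² − h²) = -12.244676 + √(82369.0 − 52.0225) = -12.244676 + 286.909354 = 274.664678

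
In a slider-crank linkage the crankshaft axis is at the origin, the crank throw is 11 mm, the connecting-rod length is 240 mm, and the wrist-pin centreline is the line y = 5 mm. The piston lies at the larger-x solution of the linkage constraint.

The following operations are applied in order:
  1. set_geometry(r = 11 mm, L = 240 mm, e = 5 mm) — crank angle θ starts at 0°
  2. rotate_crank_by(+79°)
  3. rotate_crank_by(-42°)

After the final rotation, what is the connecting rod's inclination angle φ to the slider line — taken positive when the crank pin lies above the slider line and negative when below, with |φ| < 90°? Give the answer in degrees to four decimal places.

0.3867

set_geometry: r = 11 mm, L = 240 mm, e = 5 mm; θ ← 0°
rotate_crank_by(+79°): θ ← 0° +79° = 79°
rotate_crank_by(-42°): θ ← 79° -42° = 37°
crank pin P = (r cos θ, r sin θ) = (8.784991, 6.619965)
h = r sin θ − e = 6.619965 − 5 = 1.619965
sin φ = h / L = 1.619965 / 240 = 0.00674986
φ = arcsin(0.00674986) = 0.386741°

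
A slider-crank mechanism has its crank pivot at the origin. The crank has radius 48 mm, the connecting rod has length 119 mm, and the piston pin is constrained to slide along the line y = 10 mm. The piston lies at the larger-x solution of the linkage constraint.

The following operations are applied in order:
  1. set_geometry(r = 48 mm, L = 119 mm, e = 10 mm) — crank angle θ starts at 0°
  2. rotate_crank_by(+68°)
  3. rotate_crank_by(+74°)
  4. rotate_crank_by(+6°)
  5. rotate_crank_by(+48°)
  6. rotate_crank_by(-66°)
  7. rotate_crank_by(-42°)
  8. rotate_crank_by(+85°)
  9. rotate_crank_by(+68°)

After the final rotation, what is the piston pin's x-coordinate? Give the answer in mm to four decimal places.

set_geometry: r = 48 mm, L = 119 mm, e = 10 mm; θ ← 0°
rotate_crank_by(+68°): θ ← 0° +68° = 68°
rotate_crank_by(+74°): θ ← 68° +74° = 142°
rotate_crank_by(+6°): θ ← 142° +6° = 148°
rotate_crank_by(+48°): θ ← 148° +48° = 196°
rotate_crank_by(-66°): θ ← 196° -66° = 130°
rotate_crank_by(-42°): θ ← 130° -42° = 88°
rotate_crank_by(+85°): θ ← 88° +85° = 173°
rotate_crank_by(+68°): θ ← 173° +68° = 241°
crank pin P = (r cos θ, r sin θ) = (-23.270862, -41.981746)
h = r sin θ − e = -41.981746 − 10 = -51.981746
x = r cos θ + √(L² − h²) = -23.270862 + √(14161.0 − 2702.1019) = -23.270862 + 107.046243 = 83.775381

83.7754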